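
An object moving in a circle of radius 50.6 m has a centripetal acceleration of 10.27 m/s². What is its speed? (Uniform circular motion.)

v = √(a_c × r) = √(10.27 × 50.6) = 22.8 m/s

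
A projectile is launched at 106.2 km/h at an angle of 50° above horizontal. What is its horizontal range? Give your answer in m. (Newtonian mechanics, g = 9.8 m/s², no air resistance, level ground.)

v₀ = 106.2 km/h × 0.2777777777777778 = 29.5 m/s
R = v₀² × sin(2θ) / g = 29.5² × sin(2 × 50°) / 9.8 = 870.25 × 0.984808 / 9.8 = 87.45 m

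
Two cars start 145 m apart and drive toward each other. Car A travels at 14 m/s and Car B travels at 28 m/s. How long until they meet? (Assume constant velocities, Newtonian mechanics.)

Combined speed: v_combined = 14 + 28 = 42 m/s
Time to meet: t = d/v_combined = 145/42 = 3.45 s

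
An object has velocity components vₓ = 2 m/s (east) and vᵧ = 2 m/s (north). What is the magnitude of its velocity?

|v| = √(vₓ² + vᵧ²) = √(2² + 2²) = √(8) = 2.83 m/s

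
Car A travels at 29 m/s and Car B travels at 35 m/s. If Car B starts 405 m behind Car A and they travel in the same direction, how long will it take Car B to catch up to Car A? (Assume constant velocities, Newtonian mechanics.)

Relative speed: v_rel = 35 - 29 = 6 m/s
Time to catch: t = d₀/v_rel = 405/6 = 67.5 s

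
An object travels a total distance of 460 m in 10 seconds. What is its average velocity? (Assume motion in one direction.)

v_avg = Δd / Δt = 460 / 10 = 46.0 m/s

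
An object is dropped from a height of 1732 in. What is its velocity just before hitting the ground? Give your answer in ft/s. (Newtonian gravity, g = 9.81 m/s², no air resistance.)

h = 1732 in × 0.0254 = 43.9928 m
v = √(2gh) = √(2 × 9.81 × 43.9928) = 29.3792 m/s
v = 29.3792 m/s / 0.3048 = 96.39 ft/s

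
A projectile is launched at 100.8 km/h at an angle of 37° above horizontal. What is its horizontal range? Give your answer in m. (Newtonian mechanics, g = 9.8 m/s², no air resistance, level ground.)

v₀ = 100.8 km/h × 0.2777777777777778 = 28.0 m/s
R = v₀² × sin(2θ) / g = 28.0² × sin(2 × 37°) / 9.8 = 784.0 × 0.961262 / 9.8 = 76.9 m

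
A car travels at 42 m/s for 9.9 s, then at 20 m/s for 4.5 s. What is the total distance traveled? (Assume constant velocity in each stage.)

d₁ = v₁t₁ = 42 × 9.9 = 415.8 m
d₂ = v₂t₂ = 20 × 4.5 = 90.0 m
d_total = 415.8 + 90.0 = 505.8 m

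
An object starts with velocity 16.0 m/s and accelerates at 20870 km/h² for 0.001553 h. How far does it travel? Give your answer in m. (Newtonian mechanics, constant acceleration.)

a = 20870 km/h² × 7.716049382716049e-05 = 1.61034 m/s²
t = 0.001553 h × 3600.0 = 5.5908 s
d = v₀ × t + ½ × a × t² = 16.0 × 5.5908 + 0.5 × 1.61034 × 5.5908² = 114.6 m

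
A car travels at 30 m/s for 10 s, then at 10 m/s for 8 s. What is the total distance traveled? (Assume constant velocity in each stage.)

d₁ = v₁t₁ = 30 × 10 = 300 m
d₂ = v₂t₂ = 10 × 8 = 80 m
d_total = 300 + 80 = 380 m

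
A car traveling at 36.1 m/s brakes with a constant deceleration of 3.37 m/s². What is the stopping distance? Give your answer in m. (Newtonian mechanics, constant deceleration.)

d = v₀² / (2a) = 36.1² / (2 × 3.37) = 1303.21 / 6.74 = 193.4 m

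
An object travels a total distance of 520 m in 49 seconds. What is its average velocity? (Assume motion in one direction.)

v_avg = Δd / Δt = 520 / 49 = 10.61 m/s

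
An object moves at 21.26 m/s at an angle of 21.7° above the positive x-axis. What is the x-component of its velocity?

vₓ = v cos(θ) = 21.26 × cos(21.7°) = 19.75 m/s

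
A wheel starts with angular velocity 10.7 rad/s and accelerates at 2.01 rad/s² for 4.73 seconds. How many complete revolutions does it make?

θ = ω₀t + ½αt² = 10.7×4.73 + ½×2.01×4.73² = 73.0957645 rad
Total revolutions = θ/(2π) = 73.0957645/(2π) = 11.63
Complete revolutions = ⌊11.63⌋ = 11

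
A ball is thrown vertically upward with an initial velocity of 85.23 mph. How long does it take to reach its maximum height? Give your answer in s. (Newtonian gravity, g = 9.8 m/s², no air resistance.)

v₀ = 85.23 mph × 0.44704 = 38.1012 m/s
t_up = v₀ / g = 38.1012 / 9.8 = 3.888 s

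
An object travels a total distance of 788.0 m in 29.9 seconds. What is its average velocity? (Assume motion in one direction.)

v_avg = Δd / Δt = 788.0 / 29.9 = 26.35 m/s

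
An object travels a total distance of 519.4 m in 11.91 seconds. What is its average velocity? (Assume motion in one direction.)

v_avg = Δd / Δt = 519.4 / 11.91 = 43.61 m/s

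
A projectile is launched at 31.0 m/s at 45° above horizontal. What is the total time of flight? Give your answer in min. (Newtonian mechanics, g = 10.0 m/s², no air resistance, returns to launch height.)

T = 2 × v₀ × sin(θ) / g = 2 × 31.0 × sin(45°) / 10.0 = 2 × 31.0 × 0.707107 / 10.0 = 4.38406 s
T = 4.38406 s / 60.0 = 0.07307 min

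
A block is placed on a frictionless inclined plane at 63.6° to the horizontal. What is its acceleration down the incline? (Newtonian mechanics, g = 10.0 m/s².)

a = g sin(θ) = 10.0 × sin(63.6°) = 10.0 × 0.8957 = 8.96 m/s²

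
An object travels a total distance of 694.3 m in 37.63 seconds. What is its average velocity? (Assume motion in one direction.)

v_avg = Δd / Δt = 694.3 / 37.63 = 18.45 m/s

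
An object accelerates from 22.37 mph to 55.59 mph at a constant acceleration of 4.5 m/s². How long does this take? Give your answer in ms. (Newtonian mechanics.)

v₀ = 22.37 mph × 0.44704 = 10.0003 m/s
v = 55.59 mph × 0.44704 = 24.851 m/s
t = (v - v₀) / a = (24.851 - 10.0003) / 4.5 = 3.30016 s
t = 3.30016 s / 0.001 = 3300 ms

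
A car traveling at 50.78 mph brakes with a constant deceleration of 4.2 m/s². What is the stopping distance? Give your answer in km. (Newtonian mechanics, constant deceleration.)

v₀ = 50.78 mph × 0.44704 = 22.7007 m/s
d = v₀² / (2a) = 22.7007² / (2 × 4.2) = 515.322 / 8.4 = 61.3479 m
d = 61.3479 m / 1000.0 = 0.06135 km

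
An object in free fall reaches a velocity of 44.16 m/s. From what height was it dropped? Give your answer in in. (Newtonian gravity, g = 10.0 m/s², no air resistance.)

h = v² / (2g) = 44.16² / (2 × 10.0) = 97.5053 m
h = 97.5053 m / 0.0254 = 3839 in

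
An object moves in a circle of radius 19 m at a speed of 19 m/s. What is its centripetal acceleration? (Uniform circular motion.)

a_c = v²/r = 19²/19 = 361/19 = 19.0 m/s²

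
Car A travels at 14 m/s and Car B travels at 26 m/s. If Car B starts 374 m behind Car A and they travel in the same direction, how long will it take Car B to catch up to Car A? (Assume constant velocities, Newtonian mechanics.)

Relative speed: v_rel = 26 - 14 = 12 m/s
Time to catch: t = d₀/v_rel = 374/12 = 31.17 s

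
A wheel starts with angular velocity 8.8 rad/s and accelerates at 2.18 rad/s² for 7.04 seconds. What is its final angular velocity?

ω = ω₀ + αt = 8.8 + 2.18 × 7.04 = 24.15 rad/s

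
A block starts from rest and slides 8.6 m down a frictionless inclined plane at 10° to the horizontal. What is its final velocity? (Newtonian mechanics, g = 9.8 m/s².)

a = g sin(θ) = 9.8 × sin(10°) = 1.7018 m/s²
v = √(2ad) = √(2 × 1.7018 × 8.6) = 5.41 m/s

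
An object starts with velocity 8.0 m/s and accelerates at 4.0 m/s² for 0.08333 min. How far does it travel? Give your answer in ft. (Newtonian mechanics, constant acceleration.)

t = 0.08333 min × 60.0 = 4.9998 s
d = v₀ × t + ½ × a × t² = 8.0 × 4.9998 + 0.5 × 4.0 × 4.9998² = 89.9944 m
d = 89.9944 m / 0.3048 = 295.3 ft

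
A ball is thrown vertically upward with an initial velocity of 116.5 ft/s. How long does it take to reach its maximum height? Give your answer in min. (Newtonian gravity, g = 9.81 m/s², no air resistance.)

v₀ = 116.5 ft/s × 0.3048 = 35.5092 m/s
t_up = v₀ / g = 35.5092 / 9.81 = 3.61969 s
t_up = 3.61969 s / 60.0 = 0.06033 min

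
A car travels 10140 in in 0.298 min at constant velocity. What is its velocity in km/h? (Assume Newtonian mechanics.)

d = 10140 in × 0.0254 = 257.556 m
t = 0.298 min × 60.0 = 17.88 s
v = d / t = 257.556 / 17.88 = 14.4047 m/s
v = 14.4047 m/s / 0.2777777777777778 = 51.86 km/h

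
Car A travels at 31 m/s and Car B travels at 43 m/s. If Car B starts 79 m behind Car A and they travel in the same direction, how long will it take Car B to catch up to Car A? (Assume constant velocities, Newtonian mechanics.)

Relative speed: v_rel = 43 - 31 = 12 m/s
Time to catch: t = d₀/v_rel = 79/12 = 6.58 s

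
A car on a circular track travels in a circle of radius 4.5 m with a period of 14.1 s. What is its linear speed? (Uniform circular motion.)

v = 2πr/T = 2π×4.5/14.1 = 2.01 m/s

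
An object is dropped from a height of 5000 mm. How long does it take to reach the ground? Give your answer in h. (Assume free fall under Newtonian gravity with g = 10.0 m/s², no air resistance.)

h = 5000 mm × 0.001 = 5.0 m
t = √(2h/g) = √(2 × 5.0 / 10.0) = 1.0 s
t = 1.0 s / 3600.0 = 0.0002778 h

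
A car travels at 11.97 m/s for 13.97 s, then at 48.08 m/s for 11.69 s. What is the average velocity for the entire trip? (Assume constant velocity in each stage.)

d₁ = v₁t₁ = 11.97 × 13.97 = 167.2209 m
d₂ = v₂t₂ = 48.08 × 11.69 = 562.0552 m
d_total = 729.2761 m, t_total = 25.66 s
v_avg = d_total/t_total = 729.2761/25.66 = 28.42 m/s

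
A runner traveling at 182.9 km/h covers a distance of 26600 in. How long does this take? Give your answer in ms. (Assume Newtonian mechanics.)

d = 26600 in × 0.0254 = 675.64 m
v = 182.9 km/h × 0.2777777777777778 = 50.8056 m/s
t = d / v = 675.64 / 50.8056 = 13.2985 s
t = 13.2985 s / 0.001 = 13300 ms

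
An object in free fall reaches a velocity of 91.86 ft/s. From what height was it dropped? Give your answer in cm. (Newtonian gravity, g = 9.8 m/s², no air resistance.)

v = 91.86 ft/s × 0.3048 = 27.9989 m/s
h = v² / (2g) = 27.9989² / (2 × 9.8) = 39.9969 m
h = 39.9969 m / 0.01 = 4000 cm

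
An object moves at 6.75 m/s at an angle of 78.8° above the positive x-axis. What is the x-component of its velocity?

vₓ = v cos(θ) = 6.75 × cos(78.8°) = 1.31 m/s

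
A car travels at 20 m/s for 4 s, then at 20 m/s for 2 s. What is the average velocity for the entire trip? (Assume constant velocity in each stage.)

d₁ = v₁t₁ = 20 × 4 = 80 m
d₂ = v₂t₂ = 20 × 2 = 40 m
d_total = 120 m, t_total = 6 s
v_avg = d_total/t_total = 120/6 = 20.0 m/s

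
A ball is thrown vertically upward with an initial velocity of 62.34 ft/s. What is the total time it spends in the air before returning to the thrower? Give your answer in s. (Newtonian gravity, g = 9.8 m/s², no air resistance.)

v₀ = 62.34 ft/s × 0.3048 = 19.0012 m/s
t_total = 2 × v₀ / g = 2 × 19.0012 / 9.8 = 3.878 s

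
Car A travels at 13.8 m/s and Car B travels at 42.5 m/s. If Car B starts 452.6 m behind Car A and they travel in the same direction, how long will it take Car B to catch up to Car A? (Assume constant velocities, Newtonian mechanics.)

Relative speed: v_rel = 42.5 - 13.8 = 28.7 m/s
Time to catch: t = d₀/v_rel = 452.6/28.7 = 15.77 s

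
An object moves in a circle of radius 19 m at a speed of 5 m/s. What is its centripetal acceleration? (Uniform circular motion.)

a_c = v²/r = 5²/19 = 25/19 = 1.32 m/s²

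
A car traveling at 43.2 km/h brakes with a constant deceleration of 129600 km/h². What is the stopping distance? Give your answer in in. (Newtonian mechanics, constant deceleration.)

v₀ = 43.2 km/h × 0.2777777777777778 = 12.0 m/s
a = 129600 km/h² × 7.716049382716049e-05 = 10.0 m/s²
d = v₀² / (2a) = 12.0² / (2 × 10.0) = 144.0 / 20.0 = 7.2 m
d = 7.2 m / 0.0254 = 283.5 in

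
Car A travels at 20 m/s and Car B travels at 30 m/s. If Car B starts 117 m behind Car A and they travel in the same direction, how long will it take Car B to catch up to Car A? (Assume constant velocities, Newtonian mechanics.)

Relative speed: v_rel = 30 - 20 = 10 m/s
Time to catch: t = d₀/v_rel = 117/10 = 11.7 s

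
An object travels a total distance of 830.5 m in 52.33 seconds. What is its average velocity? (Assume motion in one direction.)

v_avg = Δd / Δt = 830.5 / 52.33 = 15.87 m/s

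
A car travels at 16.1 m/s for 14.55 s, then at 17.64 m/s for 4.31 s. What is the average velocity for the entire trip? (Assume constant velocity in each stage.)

d₁ = v₁t₁ = 16.1 × 14.55 = 234.255 m
d₂ = v₂t₂ = 17.64 × 4.31 = 76.0284 m
d_total = 310.2834 m, t_total = 18.86 s
v_avg = d_total/t_total = 310.2834/18.86 = 16.45 m/s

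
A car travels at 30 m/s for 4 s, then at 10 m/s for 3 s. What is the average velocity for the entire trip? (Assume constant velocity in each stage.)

d₁ = v₁t₁ = 30 × 4 = 120 m
d₂ = v₂t₂ = 10 × 3 = 30 m
d_total = 150 m, t_total = 7 s
v_avg = d_total/t_total = 150/7 = 21.43 m/s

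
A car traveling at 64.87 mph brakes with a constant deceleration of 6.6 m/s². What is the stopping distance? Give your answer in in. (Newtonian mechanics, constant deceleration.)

v₀ = 64.87 mph × 0.44704 = 28.9995 m/s
d = v₀² / (2a) = 28.9995² / (2 × 6.6) = 840.971 / 13.2 = 63.7099 m
d = 63.7099 m / 0.0254 = 2508 in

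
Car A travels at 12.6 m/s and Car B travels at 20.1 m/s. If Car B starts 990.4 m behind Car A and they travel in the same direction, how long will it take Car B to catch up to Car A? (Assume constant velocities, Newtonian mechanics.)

Relative speed: v_rel = 20.1 - 12.6 = 7.5 m/s
Time to catch: t = d₀/v_rel = 990.4/7.5 = 132.05 s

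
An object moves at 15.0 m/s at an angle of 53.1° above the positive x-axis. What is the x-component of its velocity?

vₓ = v cos(θ) = 15.0 × cos(53.1°) = 9.01 m/s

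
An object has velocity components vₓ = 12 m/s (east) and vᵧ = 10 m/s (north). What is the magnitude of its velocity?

|v| = √(vₓ² + vᵧ²) = √(12² + 10²) = √(244) = 15.62 m/s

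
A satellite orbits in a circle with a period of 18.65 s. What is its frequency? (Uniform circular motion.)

f = 1/T = 1/18.65 = 0.0536 Hz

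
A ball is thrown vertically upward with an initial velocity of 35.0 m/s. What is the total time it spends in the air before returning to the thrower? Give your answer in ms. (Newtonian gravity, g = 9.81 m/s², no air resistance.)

t_total = 2 × v₀ / g = 2 × 35.0 / 9.81 = 7.13558 s
t_total = 7.13558 s / 0.001 = 7136 ms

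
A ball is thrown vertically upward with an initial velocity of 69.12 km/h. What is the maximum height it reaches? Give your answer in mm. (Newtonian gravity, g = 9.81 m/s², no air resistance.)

v₀ = 69.12 km/h × 0.2777777777777778 = 19.2 m/s
h_max = v₀² / (2g) = 19.2² / (2 × 9.81) = 368.64 / 19.62 = 18.789 m
h_max = 18.789 m / 0.001 = 18790 mm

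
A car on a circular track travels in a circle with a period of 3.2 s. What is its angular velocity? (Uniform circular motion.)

ω = 2π/T = 2π/3.2 = 1.9635 rad/s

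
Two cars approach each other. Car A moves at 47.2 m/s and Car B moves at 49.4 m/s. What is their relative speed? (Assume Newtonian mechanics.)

v_rel = v_A + v_B = 47.2 + 49.4 = 96.6 m/s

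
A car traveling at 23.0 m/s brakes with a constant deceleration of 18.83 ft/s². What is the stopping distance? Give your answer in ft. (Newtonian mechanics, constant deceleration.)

a = 18.83 ft/s² × 0.3048 = 5.73938 m/s²
d = v₀² / (2a) = 23.0² / (2 × 5.73938) = 529.0 / 11.4788 = 46.085 m
d = 46.085 m / 0.3048 = 151.2 ft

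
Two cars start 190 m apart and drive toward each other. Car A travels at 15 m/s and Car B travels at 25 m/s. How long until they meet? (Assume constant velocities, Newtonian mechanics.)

Combined speed: v_combined = 15 + 25 = 40 m/s
Time to meet: t = d/v_combined = 190/40 = 4.75 s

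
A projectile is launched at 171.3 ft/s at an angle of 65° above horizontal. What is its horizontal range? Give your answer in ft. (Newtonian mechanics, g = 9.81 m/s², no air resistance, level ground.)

v₀ = 171.3 ft/s × 0.3048 = 52.2122 m/s
R = v₀² × sin(2θ) / g = 52.2122² × sin(2 × 65°) / 9.81 = 2726.11 × 0.766044 / 9.81 = 212.877 m
R = 212.877 m / 0.3048 = 698.4 ft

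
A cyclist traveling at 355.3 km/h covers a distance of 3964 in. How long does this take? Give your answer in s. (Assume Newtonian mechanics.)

d = 3964 in × 0.0254 = 100.686 m
v = 355.3 km/h × 0.2777777777777778 = 98.6944 m/s
t = d / v = 100.686 / 98.6944 = 1.02 s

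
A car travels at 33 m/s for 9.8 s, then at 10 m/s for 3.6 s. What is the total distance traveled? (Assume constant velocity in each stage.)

d₁ = v₁t₁ = 33 × 9.8 = 323.4 m
d₂ = v₂t₂ = 10 × 3.6 = 36.0 m
d_total = 323.4 + 36.0 = 359.4 m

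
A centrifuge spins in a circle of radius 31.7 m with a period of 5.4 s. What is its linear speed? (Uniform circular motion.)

v = 2πr/T = 2π×31.7/5.4 = 36.88 m/s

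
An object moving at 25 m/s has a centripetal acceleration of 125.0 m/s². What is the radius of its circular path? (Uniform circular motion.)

r = v²/a_c = 25²/125.0 = 5.0 m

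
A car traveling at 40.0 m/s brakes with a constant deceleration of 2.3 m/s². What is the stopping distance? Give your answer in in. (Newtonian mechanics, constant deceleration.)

d = v₀² / (2a) = 40.0² / (2 × 2.3) = 1600.0 / 4.6 = 347.826 m
d = 347.826 m / 0.0254 = 13690 in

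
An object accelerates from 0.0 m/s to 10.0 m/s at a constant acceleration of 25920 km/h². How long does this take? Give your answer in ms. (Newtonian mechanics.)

a = 25920 km/h² × 7.716049382716049e-05 = 2.0 m/s²
t = (v - v₀) / a = (10.0 - 0.0) / 2.0 = 5.0 s
t = 5.0 s / 0.001 = 5000 ms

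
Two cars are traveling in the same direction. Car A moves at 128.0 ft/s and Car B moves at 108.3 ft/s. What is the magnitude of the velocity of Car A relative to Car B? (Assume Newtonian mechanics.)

v_rel = |v_A - v_B| = |128.0 - 108.3| = 19.7 ft/s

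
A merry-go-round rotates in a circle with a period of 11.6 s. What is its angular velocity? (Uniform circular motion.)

ω = 2π/T = 2π/11.6 = 0.5417 rad/s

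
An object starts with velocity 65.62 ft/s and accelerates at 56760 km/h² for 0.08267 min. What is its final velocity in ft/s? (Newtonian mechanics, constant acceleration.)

v₀ = 65.62 ft/s × 0.3048 = 20.001 m/s
a = 56760 km/h² × 7.716049382716049e-05 = 4.37963 m/s²
t = 0.08267 min × 60.0 = 4.9602 s
v = v₀ + a × t = 20.001 + 4.37963 × 4.9602 = 41.7248 m/s
v = 41.7248 m/s / 0.3048 = 136.9 ft/s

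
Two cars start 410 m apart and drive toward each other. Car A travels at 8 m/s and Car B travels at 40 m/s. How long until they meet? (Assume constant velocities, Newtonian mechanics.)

Combined speed: v_combined = 8 + 40 = 48 m/s
Time to meet: t = d/v_combined = 410/48 = 8.54 s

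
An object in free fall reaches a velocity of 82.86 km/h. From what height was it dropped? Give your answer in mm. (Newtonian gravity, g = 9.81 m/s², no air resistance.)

v = 82.86 km/h × 0.2777777777777778 = 23.0167 m/s
h = v² / (2g) = 23.0167² / (2 × 9.81) = 27.0015 m
h = 27.0015 m / 0.001 = 27000 mm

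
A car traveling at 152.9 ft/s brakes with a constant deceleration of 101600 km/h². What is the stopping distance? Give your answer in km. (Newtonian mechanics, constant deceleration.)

v₀ = 152.9 ft/s × 0.3048 = 46.6039 m/s
a = 101600 km/h² × 7.716049382716049e-05 = 7.83951 m/s²
d = v₀² / (2a) = 46.6039² / (2 × 7.83951) = 2171.92 / 15.679 = 138.524 m
d = 138.524 m / 1000.0 = 0.1385 km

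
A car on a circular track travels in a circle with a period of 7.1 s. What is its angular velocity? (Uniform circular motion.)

ω = 2π/T = 2π/7.1 = 0.885 rad/s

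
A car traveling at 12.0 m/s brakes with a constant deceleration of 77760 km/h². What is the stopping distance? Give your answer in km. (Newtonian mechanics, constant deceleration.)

a = 77760 km/h² × 7.716049382716049e-05 = 6.0 m/s²
d = v₀² / (2a) = 12.0² / (2 × 6.0) = 144.0 / 12.0 = 12.0 m
d = 12.0 m / 1000.0 = 0.012 km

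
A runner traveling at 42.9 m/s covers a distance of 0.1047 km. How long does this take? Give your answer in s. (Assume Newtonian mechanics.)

d = 0.1047 km × 1000.0 = 104.7 m
t = d / v = 104.7 / 42.9 = 2.441 s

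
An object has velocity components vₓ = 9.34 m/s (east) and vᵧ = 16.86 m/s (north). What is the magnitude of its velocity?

|v| = √(vₓ² + vᵧ²) = √(9.34² + 16.86²) = √(371.4952) = 19.27 m/s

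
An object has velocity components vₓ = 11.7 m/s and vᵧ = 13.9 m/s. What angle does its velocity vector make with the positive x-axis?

θ = arctan(vᵧ/vₓ) = arctan(13.9/11.7) = 49.91°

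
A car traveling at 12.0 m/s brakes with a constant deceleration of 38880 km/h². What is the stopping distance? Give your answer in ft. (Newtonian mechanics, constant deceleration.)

a = 38880 km/h² × 7.716049382716049e-05 = 3.0 m/s²
d = v₀² / (2a) = 12.0² / (2 × 3.0) = 144.0 / 6.0 = 24.0 m
d = 24.0 m / 0.3048 = 78.74 ft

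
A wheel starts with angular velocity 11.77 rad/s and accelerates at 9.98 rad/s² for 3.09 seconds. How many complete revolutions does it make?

θ = ω₀t + ½αt² = 11.77×3.09 + ½×9.98×3.09² = 84.014319 rad
Total revolutions = θ/(2π) = 84.014319/(2π) = 13.37
Complete revolutions = ⌊13.37⌋ = 13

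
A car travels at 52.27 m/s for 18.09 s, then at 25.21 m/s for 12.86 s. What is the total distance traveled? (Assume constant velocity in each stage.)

d₁ = v₁t₁ = 52.27 × 18.09 = 945.5643 m
d₂ = v₂t₂ = 25.21 × 12.86 = 324.2006 m
d_total = 945.5643 + 324.2006 = 1269.76 m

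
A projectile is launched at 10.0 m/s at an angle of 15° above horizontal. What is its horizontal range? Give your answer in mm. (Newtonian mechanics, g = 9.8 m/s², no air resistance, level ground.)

R = v₀² × sin(2θ) / g = 10.0² × sin(2 × 15°) / 9.8 = 100.0 × 0.5 / 9.8 = 5.10204 m
R = 5.10204 m / 0.001 = 5102 mm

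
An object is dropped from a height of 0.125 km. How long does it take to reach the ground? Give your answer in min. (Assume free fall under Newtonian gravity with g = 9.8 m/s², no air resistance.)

h = 0.125 km × 1000.0 = 125.0 m
t = √(2h/g) = √(2 × 125.0 / 9.8) = 5.05076 s
t = 5.05076 s / 60.0 = 0.08418 min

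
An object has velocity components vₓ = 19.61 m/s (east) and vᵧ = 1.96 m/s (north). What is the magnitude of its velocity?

|v| = √(vₓ² + vᵧ²) = √(19.61² + 1.96²) = √(388.3937) = 19.71 m/s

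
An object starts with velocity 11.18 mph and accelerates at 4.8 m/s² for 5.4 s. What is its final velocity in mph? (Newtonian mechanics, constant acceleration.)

v₀ = 11.18 mph × 0.44704 = 4.99791 m/s
v = v₀ + a × t = 4.99791 + 4.8 × 5.4 = 30.9179 m/s
v = 30.9179 m/s / 0.44704 = 69.16 mph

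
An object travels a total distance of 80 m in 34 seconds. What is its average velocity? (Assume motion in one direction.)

v_avg = Δd / Δt = 80 / 34 = 2.35 m/s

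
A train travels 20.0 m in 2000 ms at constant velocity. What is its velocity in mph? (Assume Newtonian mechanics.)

t = 2000 ms × 0.001 = 2.0 s
v = d / t = 20.0 / 2.0 = 10.0 m/s
v = 10.0 m/s / 0.44704 = 22.37 mph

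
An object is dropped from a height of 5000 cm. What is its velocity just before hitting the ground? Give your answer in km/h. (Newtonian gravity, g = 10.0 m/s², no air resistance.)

h = 5000 cm × 0.01 = 50.0 m
v = √(2gh) = √(2 × 10.0 × 50.0) = 31.6228 m/s
v = 31.6228 m/s / 0.2777777777777778 = 113.8 km/h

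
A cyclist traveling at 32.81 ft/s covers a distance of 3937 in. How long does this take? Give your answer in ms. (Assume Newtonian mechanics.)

d = 3937 in × 0.0254 = 99.9998 m
v = 32.81 ft/s × 0.3048 = 10.0005 m/s
t = d / v = 99.9998 / 10.0005 = 9.99948 s
t = 9.99948 s / 0.001 = 9999 ms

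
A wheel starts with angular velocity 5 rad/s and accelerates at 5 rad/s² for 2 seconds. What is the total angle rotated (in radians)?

θ = ω₀t + ½αt² = 5×2 + ½×5×2² = 20.0 rad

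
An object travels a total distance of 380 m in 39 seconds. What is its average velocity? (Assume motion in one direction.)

v_avg = Δd / Δt = 380 / 39 = 9.74 m/s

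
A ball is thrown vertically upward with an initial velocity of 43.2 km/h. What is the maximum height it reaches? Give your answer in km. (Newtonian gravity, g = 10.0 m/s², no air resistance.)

v₀ = 43.2 km/h × 0.2777777777777778 = 12.0 m/s
h_max = v₀² / (2g) = 12.0² / (2 × 10.0) = 144.0 / 20.0 = 7.2 m
h_max = 7.2 m / 1000.0 = 0.0072 km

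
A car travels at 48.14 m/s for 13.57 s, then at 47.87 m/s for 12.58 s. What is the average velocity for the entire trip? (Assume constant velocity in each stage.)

d₁ = v₁t₁ = 48.14 × 13.57 = 653.2598 m
d₂ = v₂t₂ = 47.87 × 12.58 = 602.2046 m
d_total = 1255.4644 m, t_total = 26.15 s
v_avg = d_total/t_total = 1255.4644/26.15 = 48.01 m/s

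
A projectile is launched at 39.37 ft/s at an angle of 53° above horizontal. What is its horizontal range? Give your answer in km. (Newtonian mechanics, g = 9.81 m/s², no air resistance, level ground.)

v₀ = 39.37 ft/s × 0.3048 = 12.0 m/s
R = v₀² × sin(2θ) / g = 12.0² × sin(2 × 53°) / 9.81 = 144.0 × 0.961262 / 9.81 = 14.1103 m
R = 14.1103 m / 1000.0 = 0.01411 km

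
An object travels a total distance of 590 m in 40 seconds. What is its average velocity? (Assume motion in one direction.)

v_avg = Δd / Δt = 590 / 40 = 14.75 m/s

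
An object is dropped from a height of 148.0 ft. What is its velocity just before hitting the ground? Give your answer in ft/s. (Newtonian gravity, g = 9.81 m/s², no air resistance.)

h = 148.0 ft × 0.3048 = 45.1104 m
v = √(2gh) = √(2 × 9.81 × 45.1104) = 29.7501 m/s
v = 29.7501 m/s / 0.3048 = 97.61 ft/s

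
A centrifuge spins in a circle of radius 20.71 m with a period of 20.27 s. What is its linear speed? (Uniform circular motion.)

v = 2πr/T = 2π×20.71/20.27 = 6.42 m/s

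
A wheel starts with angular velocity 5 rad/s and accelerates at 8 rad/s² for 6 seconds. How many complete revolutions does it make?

θ = ω₀t + ½αt² = 5×6 + ½×8×6² = 174.0 rad
Total revolutions = θ/(2π) = 174.0/(2π) = 27.69
Complete revolutions = ⌊27.69⌋ = 27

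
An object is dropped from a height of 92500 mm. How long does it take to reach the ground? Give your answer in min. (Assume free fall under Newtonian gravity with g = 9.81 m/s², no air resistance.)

h = 92500 mm × 0.001 = 92.5 m
t = √(2h/g) = √(2 × 92.5 / 9.81) = 4.34262 s
t = 4.34262 s / 60.0 = 0.07238 min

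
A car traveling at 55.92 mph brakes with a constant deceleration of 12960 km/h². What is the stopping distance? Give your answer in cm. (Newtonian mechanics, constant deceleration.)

v₀ = 55.92 mph × 0.44704 = 24.9985 m/s
a = 12960 km/h² × 7.716049382716049e-05 = 1.0 m/s²
d = v₀² / (2a) = 24.9985² / (2 × 1.0) = 624.925 / 2.0 = 312.462 m
d = 312.462 m / 0.01 = 31250 cm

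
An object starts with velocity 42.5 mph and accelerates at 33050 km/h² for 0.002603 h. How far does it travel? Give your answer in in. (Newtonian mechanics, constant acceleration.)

v₀ = 42.5 mph × 0.44704 = 18.9992 m/s
a = 33050 km/h² × 7.716049382716049e-05 = 2.55015 m/s²
t = 0.002603 h × 3600.0 = 9.3708 s
d = v₀ × t + ½ × a × t² = 18.9992 × 9.3708 + 0.5 × 2.55015 × 9.3708² = 290.004 m
d = 290.004 m / 0.0254 = 11420 in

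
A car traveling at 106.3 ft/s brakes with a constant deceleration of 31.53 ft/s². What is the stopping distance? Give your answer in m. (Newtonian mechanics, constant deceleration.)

v₀ = 106.3 ft/s × 0.3048 = 32.4002 m/s
a = 31.53 ft/s² × 0.3048 = 9.61034 m/s²
d = v₀² / (2a) = 32.4002² / (2 × 9.61034) = 1049.77 / 19.2207 = 54.62 m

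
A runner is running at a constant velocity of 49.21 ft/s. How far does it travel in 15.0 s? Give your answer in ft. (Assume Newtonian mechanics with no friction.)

v = 49.21 ft/s × 0.3048 = 14.9992 m/s
d = v × t = 14.9992 × 15.0 = 224.988 m
d = 224.988 m / 0.3048 = 738.1 ft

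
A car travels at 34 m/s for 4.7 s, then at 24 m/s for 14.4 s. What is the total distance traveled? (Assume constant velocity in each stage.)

d₁ = v₁t₁ = 34 × 4.7 = 159.8 m
d₂ = v₂t₂ = 24 × 14.4 = 345.6 m
d_total = 159.8 + 345.6 = 505.4 m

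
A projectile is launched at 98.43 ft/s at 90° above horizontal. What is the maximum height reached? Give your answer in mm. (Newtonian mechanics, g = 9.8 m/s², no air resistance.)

v₀ = 98.43 ft/s × 0.3048 = 30.0015 m/s
H = v₀² × sin²(θ) / (2g) = 30.0015² × sin(90°)² / (2 × 9.8) = 900.09 × 1.0 / 19.6 = 45.923 m
H = 45.923 m / 0.001 = 45920 mm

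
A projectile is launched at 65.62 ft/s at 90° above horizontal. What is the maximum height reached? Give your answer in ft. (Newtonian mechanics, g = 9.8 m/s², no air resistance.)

v₀ = 65.62 ft/s × 0.3048 = 20.001 m/s
H = v₀² × sin²(θ) / (2g) = 20.001² × sin(90°)² / (2 × 9.8) = 400.04 × 1.0 / 19.6 = 20.4102 m
H = 20.4102 m / 0.3048 = 66.96 ft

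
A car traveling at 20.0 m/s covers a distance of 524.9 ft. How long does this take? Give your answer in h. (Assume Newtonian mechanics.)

d = 524.9 ft × 0.3048 = 159.99 m
t = d / v = 159.99 / 20.0 = 7.9995 s
t = 7.9995 s / 3600.0 = 0.002222 h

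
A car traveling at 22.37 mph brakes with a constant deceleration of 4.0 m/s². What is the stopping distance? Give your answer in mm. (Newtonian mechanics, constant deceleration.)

v₀ = 22.37 mph × 0.44704 = 10.0003 m/s
d = v₀² / (2a) = 10.0003² / (2 × 4.0) = 100.006 / 8.0 = 12.5008 m
d = 12.5008 m / 0.001 = 12500 mm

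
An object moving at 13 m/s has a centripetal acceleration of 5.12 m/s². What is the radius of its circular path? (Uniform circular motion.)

r = v²/a_c = 13²/5.12 = 33.01 m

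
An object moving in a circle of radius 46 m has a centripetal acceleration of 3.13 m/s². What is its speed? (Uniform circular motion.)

v = √(a_c × r) = √(3.13 × 46) = 12.0 m/s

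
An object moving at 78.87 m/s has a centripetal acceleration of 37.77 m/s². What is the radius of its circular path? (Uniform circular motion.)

r = v²/a_c = 78.87²/37.77 = 164.69 m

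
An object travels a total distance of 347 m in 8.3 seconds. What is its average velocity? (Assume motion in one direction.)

v_avg = Δd / Δt = 347 / 8.3 = 41.81 m/s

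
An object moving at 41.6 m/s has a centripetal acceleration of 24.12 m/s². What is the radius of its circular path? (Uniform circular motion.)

r = v²/a_c = 41.6²/24.12 = 71.75 m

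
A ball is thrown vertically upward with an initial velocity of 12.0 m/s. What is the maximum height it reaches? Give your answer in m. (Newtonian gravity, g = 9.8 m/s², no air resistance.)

h_max = v₀² / (2g) = 12.0² / (2 × 9.8) = 144.0 / 19.6 = 7.347 m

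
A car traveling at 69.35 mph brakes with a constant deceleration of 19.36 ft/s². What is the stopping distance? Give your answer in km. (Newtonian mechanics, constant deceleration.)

v₀ = 69.35 mph × 0.44704 = 31.0022 m/s
a = 19.36 ft/s² × 0.3048 = 5.90093 m/s²
d = v₀² / (2a) = 31.0022² / (2 × 5.90093) = 961.136 / 11.8019 = 81.4391 m
d = 81.4391 m / 1000.0 = 0.08144 km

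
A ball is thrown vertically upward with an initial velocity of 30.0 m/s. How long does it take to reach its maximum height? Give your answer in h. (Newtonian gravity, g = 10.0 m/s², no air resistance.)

t_up = v₀ / g = 30.0 / 10.0 = 3.0 s
t_up = 3.0 s / 3600.0 = 0.0008333 h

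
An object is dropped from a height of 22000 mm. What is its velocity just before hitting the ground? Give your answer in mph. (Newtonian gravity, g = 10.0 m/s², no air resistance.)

h = 22000 mm × 0.001 = 22.0 m
v = √(2gh) = √(2 × 10.0 × 22.0) = 20.9762 m/s
v = 20.9762 m/s / 0.44704 = 46.92 mph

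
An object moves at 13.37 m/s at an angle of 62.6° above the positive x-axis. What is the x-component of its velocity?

vₓ = v cos(θ) = 13.37 × cos(62.6°) = 6.15 m/s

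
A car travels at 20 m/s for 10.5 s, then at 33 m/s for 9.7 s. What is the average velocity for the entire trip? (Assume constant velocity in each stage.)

d₁ = v₁t₁ = 20 × 10.5 = 210.0 m
d₂ = v₂t₂ = 33 × 9.7 = 320.1 m
d_total = 530.1 m, t_total = 20.2 s
v_avg = d_total/t_total = 530.1/20.2 = 26.24 m/s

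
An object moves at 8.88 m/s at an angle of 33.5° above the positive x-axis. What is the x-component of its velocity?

vₓ = v cos(θ) = 8.88 × cos(33.5°) = 7.4 m/s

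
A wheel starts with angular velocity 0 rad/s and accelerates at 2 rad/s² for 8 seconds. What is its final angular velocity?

ω = ω₀ + αt = 0 + 2 × 8 = 16 rad/s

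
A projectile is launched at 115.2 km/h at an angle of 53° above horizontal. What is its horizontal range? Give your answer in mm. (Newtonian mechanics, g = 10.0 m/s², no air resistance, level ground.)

v₀ = 115.2 km/h × 0.2777777777777778 = 32.0 m/s
R = v₀² × sin(2θ) / g = 32.0² × sin(2 × 53°) / 10.0 = 1024.0 × 0.961262 / 10.0 = 98.4332 m
R = 98.4332 m / 0.001 = 98430 mm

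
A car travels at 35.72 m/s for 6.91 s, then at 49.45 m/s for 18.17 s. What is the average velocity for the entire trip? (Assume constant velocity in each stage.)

d₁ = v₁t₁ = 35.72 × 6.91 = 246.8252 m
d₂ = v₂t₂ = 49.45 × 18.17 = 898.5065 m
d_total = 1145.3317 m, t_total = 25.08 s
v_avg = d_total/t_total = 1145.3317/25.08 = 45.67 m/s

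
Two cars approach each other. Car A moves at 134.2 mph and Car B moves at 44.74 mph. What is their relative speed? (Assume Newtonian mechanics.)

v_rel = v_A + v_B = 134.2 + 44.74 = 178.94 mph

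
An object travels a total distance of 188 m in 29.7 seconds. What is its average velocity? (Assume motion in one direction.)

v_avg = Δd / Δt = 188 / 29.7 = 6.33 m/s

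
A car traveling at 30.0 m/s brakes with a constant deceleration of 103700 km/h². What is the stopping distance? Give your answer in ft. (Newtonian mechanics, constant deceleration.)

a = 103700 km/h² × 7.716049382716049e-05 = 8.00154 m/s²
d = v₀² / (2a) = 30.0² / (2 × 8.00154) = 900.0 / 16.0031 = 56.2391 m
d = 56.2391 m / 0.3048 = 184.5 ft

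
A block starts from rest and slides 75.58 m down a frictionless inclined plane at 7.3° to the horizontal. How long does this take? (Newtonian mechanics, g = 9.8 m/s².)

a = g sin(θ) = 9.8 × sin(7.3°) = 1.2452 m/s²
t = √(2d/a) = √(2 × 75.58 / 1.2452) = 11.02 s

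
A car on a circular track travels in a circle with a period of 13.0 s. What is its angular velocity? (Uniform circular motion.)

ω = 2π/T = 2π/13.0 = 0.4833 rad/s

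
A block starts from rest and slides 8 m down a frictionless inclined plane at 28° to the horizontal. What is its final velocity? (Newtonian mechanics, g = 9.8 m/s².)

a = g sin(θ) = 9.8 × sin(28°) = 4.6008 m/s²
v = √(2ad) = √(2 × 4.6008 × 8) = 8.58 m/s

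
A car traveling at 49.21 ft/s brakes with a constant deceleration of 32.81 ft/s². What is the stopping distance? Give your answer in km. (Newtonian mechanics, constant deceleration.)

v₀ = 49.21 ft/s × 0.3048 = 14.9992 m/s
a = 32.81 ft/s² × 0.3048 = 10.0005 m/s²
d = v₀² / (2a) = 14.9992² / (2 × 10.0005) = 224.976 / 20.001 = 11.2482 m
d = 11.2482 m / 1000.0 = 0.01125 km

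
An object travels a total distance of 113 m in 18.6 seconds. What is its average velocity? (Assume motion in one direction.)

v_avg = Δd / Δt = 113 / 18.6 = 6.08 m/s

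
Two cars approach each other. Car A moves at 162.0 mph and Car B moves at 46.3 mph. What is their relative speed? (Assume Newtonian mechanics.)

v_rel = v_A + v_B = 162.0 + 46.3 = 208.3 mph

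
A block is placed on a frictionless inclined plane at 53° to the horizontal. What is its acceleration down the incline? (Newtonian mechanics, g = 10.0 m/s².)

a = g sin(θ) = 10.0 × sin(53°) = 10.0 × 0.7986 = 7.99 m/s²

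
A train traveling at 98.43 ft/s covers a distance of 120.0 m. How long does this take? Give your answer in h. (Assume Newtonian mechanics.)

v = 98.43 ft/s × 0.3048 = 30.0015 m/s
t = d / v = 120.0 / 30.0015 = 3.9998 s
t = 3.9998 s / 3600.0 = 0.001111 h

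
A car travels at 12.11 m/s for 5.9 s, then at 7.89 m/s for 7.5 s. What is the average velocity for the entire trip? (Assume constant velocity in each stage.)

d₁ = v₁t₁ = 12.11 × 5.9 = 71.449 m
d₂ = v₂t₂ = 7.89 × 7.5 = 59.175 m
d_total = 130.624 m, t_total = 13.4 s
v_avg = d_total/t_total = 130.624/13.4 = 9.75 m/s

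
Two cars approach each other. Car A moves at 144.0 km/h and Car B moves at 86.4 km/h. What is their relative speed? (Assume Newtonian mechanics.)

v_rel = v_A + v_B = 144.0 + 86.4 = 230.4 km/h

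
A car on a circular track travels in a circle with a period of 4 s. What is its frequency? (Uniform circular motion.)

f = 1/T = 1/4 = 0.25 Hz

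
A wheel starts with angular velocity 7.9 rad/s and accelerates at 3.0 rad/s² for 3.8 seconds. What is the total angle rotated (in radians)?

θ = ω₀t + ½αt² = 7.9×3.8 + ½×3.0×3.8² = 51.68 rad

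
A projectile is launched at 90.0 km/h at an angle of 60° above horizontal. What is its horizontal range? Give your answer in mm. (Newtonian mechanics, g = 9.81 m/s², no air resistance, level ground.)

v₀ = 90.0 km/h × 0.2777777777777778 = 25.0 m/s
R = v₀² × sin(2θ) / g = 25.0² × sin(2 × 60°) / 9.81 = 625.0 × 0.866025 / 9.81 = 55.1749 m
R = 55.1749 m / 0.001 = 55170 mm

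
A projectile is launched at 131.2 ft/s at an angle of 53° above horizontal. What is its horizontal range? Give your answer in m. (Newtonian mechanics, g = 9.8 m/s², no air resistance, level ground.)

v₀ = 131.2 ft/s × 0.3048 = 39.9898 m/s
R = v₀² × sin(2θ) / g = 39.9898² × sin(2 × 53°) / 9.8 = 1599.18 × 0.961262 / 9.8 = 156.9 m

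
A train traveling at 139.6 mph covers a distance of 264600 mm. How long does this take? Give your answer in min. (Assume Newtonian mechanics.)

d = 264600 mm × 0.001 = 264.6 m
v = 139.6 mph × 0.44704 = 62.4068 m/s
t = d / v = 264.6 / 62.4068 = 4.23992 s
t = 4.23992 s / 60.0 = 0.07067 min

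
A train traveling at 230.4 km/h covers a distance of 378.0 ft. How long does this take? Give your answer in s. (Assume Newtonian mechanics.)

d = 378.0 ft × 0.3048 = 115.214 m
v = 230.4 km/h × 0.2777777777777778 = 64.0 m/s
t = d / v = 115.214 / 64.0 = 1.8 s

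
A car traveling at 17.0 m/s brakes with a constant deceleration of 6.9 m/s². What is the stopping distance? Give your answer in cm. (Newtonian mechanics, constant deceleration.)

d = v₀² / (2a) = 17.0² / (2 × 6.9) = 289.0 / 13.8 = 20.942 m
d = 20.942 m / 0.01 = 2094 cm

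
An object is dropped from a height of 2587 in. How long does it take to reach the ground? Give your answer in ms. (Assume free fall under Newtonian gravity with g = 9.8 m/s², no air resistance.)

h = 2587 in × 0.0254 = 65.7098 m
t = √(2h/g) = √(2 × 65.7098 / 9.8) = 3.66199 s
t = 3.66199 s / 0.001 = 3662 ms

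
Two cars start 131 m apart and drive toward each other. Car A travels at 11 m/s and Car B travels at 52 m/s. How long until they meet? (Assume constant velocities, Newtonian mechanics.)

Combined speed: v_combined = 11 + 52 = 63 m/s
Time to meet: t = d/v_combined = 131/63 = 2.08 s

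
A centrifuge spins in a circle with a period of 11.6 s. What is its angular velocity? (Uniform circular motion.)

ω = 2π/T = 2π/11.6 = 0.5417 rad/s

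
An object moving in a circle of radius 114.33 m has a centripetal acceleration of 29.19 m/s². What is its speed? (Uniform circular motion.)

v = √(a_c × r) = √(29.19 × 114.33) = 57.77 m/s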